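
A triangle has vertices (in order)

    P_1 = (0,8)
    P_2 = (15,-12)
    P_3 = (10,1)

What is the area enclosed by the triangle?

47.5

Apply Gauss's area formula: 2A = Σ (x_i·y_{i+1} − x_{i+1}·y_i), indices taken mod 3.
Cross-terms: -120, 135, 80  ⇒  Σ = 95
Area = |Σ|/2 = 47.5.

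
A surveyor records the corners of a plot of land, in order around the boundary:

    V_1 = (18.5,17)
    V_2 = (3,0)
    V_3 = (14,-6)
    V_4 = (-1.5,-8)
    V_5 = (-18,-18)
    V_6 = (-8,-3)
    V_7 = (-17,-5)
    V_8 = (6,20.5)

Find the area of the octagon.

Cross-terms: -51, -18, -121, -117, -90, -11, -318.5, -277.25  ⇒  Σ = -1003.75
Area = |Σ|/2 = 501.875.

501.875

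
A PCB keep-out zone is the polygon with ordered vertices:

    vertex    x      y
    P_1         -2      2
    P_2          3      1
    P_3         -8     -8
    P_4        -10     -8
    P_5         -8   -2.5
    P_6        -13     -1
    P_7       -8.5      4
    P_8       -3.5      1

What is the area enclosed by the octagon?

81.75

Apply the surveyor's formula: 2A = Σ (x_i·y_{i+1} − x_{i+1}·y_i), indices taken mod 8.
P_1→P_2: (-2)(1) − (3)(2) = -8
P_2→P_3: (3)(-8) − (-8)(1) = -16
P_3→P_4: (-8)(-8) − (-10)(-8) = -16
P_4→P_5: (-10)(-2.5) − (-8)(-8) = -39
P_5→P_6: (-8)(-1) − (-13)(-2.5) = -24.5
P_6→P_7: (-13)(4) − (-8.5)(-1) = -60.5
P_7→P_8: (-8.5)(1) − (-3.5)(4) = 5.5
P_8→P_1: (-3.5)(2) − (-2)(1) = -5
Σ = -163.5
Area = |Σ|/2 = 81.75.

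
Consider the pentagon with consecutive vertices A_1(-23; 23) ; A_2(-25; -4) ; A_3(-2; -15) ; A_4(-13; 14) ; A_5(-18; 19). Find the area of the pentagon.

Apply the shoelace (surveyor's) formula: 2A = Σ (x_i·y_{i+1} − x_{i+1}·y_i), indices taken mod 5.
Cross-terms: 667, 367, -223, 5, 23  ⇒  Σ = 839
Area = |Σ|/2 = 419.5.

419.5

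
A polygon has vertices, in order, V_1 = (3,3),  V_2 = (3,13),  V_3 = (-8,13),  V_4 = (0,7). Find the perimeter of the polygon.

|V_1V_2| = √((0)² + (10)²) = √100 = 10
|V_2V_3| = √((-11)² + (0)²) = √121 = 11
|V_3V_4| = √((8)² + (-6)²) = √100 = 10
|V_4V_1| = √((3)² + (-4)²) = √25 = 5
Perimeter = 10 + 11 + 10 + 5 = 36.

36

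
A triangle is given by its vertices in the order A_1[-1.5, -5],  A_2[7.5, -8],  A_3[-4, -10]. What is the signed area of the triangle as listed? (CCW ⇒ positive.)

Cross-terms: 49.5, -107, 5  ⇒  Σ = -52.5
Signed area = Σ/2 = -26.25 (negative ⇒ clockwise traversal).

-26.25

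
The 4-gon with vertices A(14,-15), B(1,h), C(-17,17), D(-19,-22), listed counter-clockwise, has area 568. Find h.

Write out the shoelace sum; only the two edges meeting at B involve h:
2·Area = [(14·h − 1·(-15)) + (1·17 − (-17)·h)] + 1290
       = 31·h + 1322 = 1136
⇒ h = -6.

-6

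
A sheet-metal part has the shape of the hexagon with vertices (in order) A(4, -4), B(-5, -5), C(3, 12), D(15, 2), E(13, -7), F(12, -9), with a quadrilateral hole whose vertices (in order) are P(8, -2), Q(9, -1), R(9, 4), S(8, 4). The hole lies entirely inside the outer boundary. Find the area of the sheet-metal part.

212

Outer boundary:
Apply the surveyor's formula: 2A = Σ (x_i·y_{i+1} − x_{i+1}·y_i), indices taken mod 6.
A→B: (4)(-5) − (-5)(-4) = -40
B→C: (-5)(12) − (3)(-5) = -45
C→D: (3)(2) − (15)(12) = -174
D→E: (15)(-7) − (13)(2) = -131
E→F: (13)(-9) − (12)(-7) = -33
F→A: (12)(-4) − (4)(-9) = -12
Σ = -435
Area = |Σ|/2 = 217.5.
Hole:
P→Q: (8)(-1) − (9)(-2) = 10
Q→R: (9)(4) − (9)(-1) = 45
R→S: (9)(4) − (8)(4) = 4
S→P: (8)(-2) − (8)(4) = -48
Σ = 11
Area = |Σ|/2 = 5.5.
Net area = 217.5 − 5.5 = 212.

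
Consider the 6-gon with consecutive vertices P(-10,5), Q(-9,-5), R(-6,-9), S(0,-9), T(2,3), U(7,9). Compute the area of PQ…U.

170

Apply the shoelace formula: 2A = Σ (x_i·y_{i+1} − x_{i+1}·y_i), indices taken mod 6.
P→Q: (-10)(-5) − (-9)(5) = 95
Q→R: (-9)(-9) − (-6)(-5) = 51
R→S: (-6)(-9) − (0)(-9) = 54
S→T: (0)(3) − (2)(-9) = 18
T→U: (2)(9) − (7)(3) = -3
U→P: (7)(5) − (-10)(9) = 125
Σ = 340
Area = |Σ|/2 = 170.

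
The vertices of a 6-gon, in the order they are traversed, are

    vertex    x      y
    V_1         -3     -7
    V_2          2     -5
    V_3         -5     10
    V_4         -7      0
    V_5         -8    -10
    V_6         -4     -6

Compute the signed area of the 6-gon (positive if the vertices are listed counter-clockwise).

91

Apply Gauss's area formula: 2A = Σ (x_i·y_{i+1} − x_{i+1}·y_i), indices taken mod 6.
Σ = (29) + (-5) + (70) + (70) + (8) + (10) = 182
Signed area = Σ/2 = 91 (positive ⇒ counter-clockwise traversal).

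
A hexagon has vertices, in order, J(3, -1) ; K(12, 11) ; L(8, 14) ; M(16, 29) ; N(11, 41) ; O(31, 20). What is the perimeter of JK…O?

114

|JK| = √((9)² + (12)²) = √225 = 15
|KL| = √((-4)² + (3)²) = √25 = 5
|LM| = √((8)² + (15)²) = √289 = 17
|MN| = √((-5)² + (12)²) = √169 = 13
|NO| = √((20)² + (-21)²) = √841 = 29
|OJ| = √((-28)² + (-21)²) = √1225 = 35
Perimeter = 15 + 5 + 17 + 13 + 29 + 35 = 114.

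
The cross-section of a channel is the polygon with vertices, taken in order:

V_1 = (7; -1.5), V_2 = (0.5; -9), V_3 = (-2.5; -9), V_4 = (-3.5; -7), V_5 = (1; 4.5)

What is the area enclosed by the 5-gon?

72.5

Apply Gauss's area formula: 2A = Σ (x_i·y_{i+1} − x_{i+1}·y_i), indices taken mod 5.
Cross-terms: -62.25, -27, -14, -8.75, -33  ⇒  Σ = -145
Area = |Σ|/2 = 72.5.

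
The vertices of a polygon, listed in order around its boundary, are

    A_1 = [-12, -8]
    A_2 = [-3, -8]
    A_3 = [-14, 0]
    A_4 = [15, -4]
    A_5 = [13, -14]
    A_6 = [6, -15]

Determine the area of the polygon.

Σ = (72) + (-112) + (56) + (-158) + (-111) + (-228) = -481
Area = |Σ|/2 = 240.5.

240.5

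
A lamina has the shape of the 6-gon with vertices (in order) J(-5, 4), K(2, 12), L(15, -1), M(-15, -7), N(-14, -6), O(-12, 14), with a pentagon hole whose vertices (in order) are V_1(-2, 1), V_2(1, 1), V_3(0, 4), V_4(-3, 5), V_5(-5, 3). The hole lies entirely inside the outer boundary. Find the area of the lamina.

297

Outer boundary:
Σ = (-68) + (-182) + (-120) + (-8) + (-268) + (22) = -624
Area = |Σ|/2 = 312.
Hole:
Apply the surveyor's formula: 2A = Σ (x_i·y_{i+1} − x_{i+1}·y_i), indices taken mod 5.
V_1→V_2: (-2)(1) − (1)(1) = -3
V_2→V_3: (1)(4) − (0)(1) = 4
V_3→V_4: (0)(5) − (-3)(4) = 12
V_4→V_5: (-3)(3) − (-5)(5) = 16
V_5→V_1: (-5)(1) − (-2)(3) = 1
Σ = 30
Area = |Σ|/2 = 15.
Net area = 312 − 15 = 297.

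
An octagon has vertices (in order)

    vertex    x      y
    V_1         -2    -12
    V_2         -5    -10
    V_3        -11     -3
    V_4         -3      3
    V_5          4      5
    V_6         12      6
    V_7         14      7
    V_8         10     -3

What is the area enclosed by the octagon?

Apply the shoelace formula: 2A = Σ (x_i·y_{i+1} − x_{i+1}·y_i), indices taken mod 8.
Σ = (-40) + (-95) + (-42) + (-27) + (-36) + (0) + (-112) + (-126) = -478
Area = |Σ|/2 = 239.

239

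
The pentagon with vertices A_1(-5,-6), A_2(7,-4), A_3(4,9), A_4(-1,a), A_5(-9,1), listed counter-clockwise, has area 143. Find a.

6

The doubled signed area Σ (x_i y_{i+1} − x_{i+1} y_i) is linear in a.
With a=0 it equals 208; the coefficient of a is 13 (from the two edges through A_4).
So 13·a + 208 = 2·143 = 286 ⇒ a = 6.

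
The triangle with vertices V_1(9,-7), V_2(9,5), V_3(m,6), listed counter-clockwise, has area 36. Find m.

The doubled signed area Σ (x_i y_{i+1} − x_{i+1} y_i) is linear in m.
With m=0 it equals 108; the coefficient of m is -12 (from the two edges through V_3).
So -12·m + 108 = 2·36 = 72 ⇒ m = 3.

3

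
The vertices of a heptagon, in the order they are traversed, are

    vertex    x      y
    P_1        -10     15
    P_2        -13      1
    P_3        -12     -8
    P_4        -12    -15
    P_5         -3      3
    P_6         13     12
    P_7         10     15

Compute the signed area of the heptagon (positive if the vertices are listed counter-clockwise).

302

Apply the shoelace (surveyor's) formula: 2A = Σ (x_i·y_{i+1} − x_{i+1}·y_i), indices taken mod 7.
Σ = (185) + (116) + (84) + (-81) + (-75) + (75) + (300) = 604
Signed area = Σ/2 = 302 (positive ⇒ counter-clockwise traversal).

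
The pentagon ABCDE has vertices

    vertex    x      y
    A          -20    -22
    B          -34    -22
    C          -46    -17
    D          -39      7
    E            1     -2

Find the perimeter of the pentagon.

|AB| = √((-14)² + (0)²) = √196 = 14
|BC| = √((-12)² + (5)²) = √169 = 13
|CD| = √((7)² + (24)²) = √625 = 25
|DE| = √((40)² + (-9)²) = √1681 = 41
|EA| = √((-21)² + (-20)²) = √841 = 29
Perimeter = 14 + 13 + 25 + 41 + 29 = 122.

122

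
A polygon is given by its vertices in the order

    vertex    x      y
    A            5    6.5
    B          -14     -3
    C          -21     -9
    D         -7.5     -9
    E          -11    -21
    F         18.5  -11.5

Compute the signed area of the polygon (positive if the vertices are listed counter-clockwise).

505.875

Apply the shoelace formula: 2A = Σ (x_i·y_{i+1} − x_{i+1}·y_i), indices taken mod 6.
Cross-terms: 76, 63, 121.5, 58.5, 515, 177.75  ⇒  Σ = 1011.75
Signed area = Σ/2 = 505.875 (positive ⇒ counter-clockwise traversal).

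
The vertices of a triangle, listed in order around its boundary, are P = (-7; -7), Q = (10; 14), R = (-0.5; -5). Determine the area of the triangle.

Σ = (-28) + (-43) + (-31.5) = -102.5
Area = |Σ|/2 = 51.25.

51.25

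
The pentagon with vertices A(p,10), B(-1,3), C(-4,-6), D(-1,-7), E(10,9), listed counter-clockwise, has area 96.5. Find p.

The doubled signed area Σ (x_i y_{i+1} − x_{i+1} y_i) is linear in p.
With p=0 it equals 211; the coefficient of p is -6 (from the two edges through A).
So -6·p + 211 = 2·96.5 = 193 ⇒ p = 3.

3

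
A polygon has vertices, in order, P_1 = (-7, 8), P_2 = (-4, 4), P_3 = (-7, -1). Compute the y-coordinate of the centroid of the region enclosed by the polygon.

Apply the shoelace (surveyor's) formula. First the cross-terms c_i = x_i·y_{i+1} − x_{i+1}·y_i:
  4, 32, -63  ⇒  2A = -27, A = -13.5.
Then Σ (y_i + y_{i+1})·c_i = -297, so ȳ = -297 / (6·(-13.5)) = 11/3.

11/3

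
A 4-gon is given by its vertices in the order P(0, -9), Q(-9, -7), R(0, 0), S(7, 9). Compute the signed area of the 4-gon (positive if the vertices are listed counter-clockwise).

-72

Apply the surveyor's formula: 2A = Σ (x_i·y_{i+1} − x_{i+1}·y_i), indices taken mod 4.
Cross-terms: -81, 0, 0, -63  ⇒  Σ = -144
Signed area = Σ/2 = -72 (negative ⇒ clockwise traversal).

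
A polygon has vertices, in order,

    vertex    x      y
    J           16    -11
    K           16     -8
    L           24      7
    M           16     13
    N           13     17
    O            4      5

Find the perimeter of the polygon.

|JK| = √((0)² + (3)²) = √9 = 3
|KL| = √((8)² + (15)²) = √289 = 17
|LM| = √((-8)² + (6)²) = √100 = 10
|MN| = √((-3)² + (4)²) = √25 = 5
|NO| = √((-9)² + (-12)²) = √225 = 15
|OJ| = √((12)² + (-16)²) = √400 = 20
Perimeter = 3 + 17 + 10 + 5 + 15 + 20 = 70.

70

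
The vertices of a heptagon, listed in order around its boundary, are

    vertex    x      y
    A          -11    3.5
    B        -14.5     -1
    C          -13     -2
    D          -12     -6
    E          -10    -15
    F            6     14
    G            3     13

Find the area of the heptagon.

195.625

Apply the surveyor's formula: 2A = Σ (x_i·y_{i+1} − x_{i+1}·y_i), indices taken mod 7.
Σ = (61.75) + (16) + (54) + (120) + (-50) + (36) + (153.5) = 391.25
Area = |Σ|/2 = 195.625.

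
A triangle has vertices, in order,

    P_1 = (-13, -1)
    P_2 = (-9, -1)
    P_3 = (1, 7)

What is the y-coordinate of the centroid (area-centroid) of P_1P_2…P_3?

5/3

Apply Gauss's area formula. First the cross-terms c_i = x_i·y_{i+1} − x_{i+1}·y_i:
  4, -62, 90  ⇒  2A = 32, A = 16.
Then Σ (y_i + y_{i+1})·c_i = 160, so ȳ = 160 / (6·16) = 5/3.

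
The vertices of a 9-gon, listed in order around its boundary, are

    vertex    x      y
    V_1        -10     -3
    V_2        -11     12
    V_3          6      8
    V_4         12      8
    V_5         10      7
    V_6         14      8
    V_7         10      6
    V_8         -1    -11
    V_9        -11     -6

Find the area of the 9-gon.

Apply the surveyor's formula: 2A = Σ (x_i·y_{i+1} − x_{i+1}·y_i), indices taken mod 9.
Σ = (-153) + (-160) + (-48) + (4) + (-18) + (4) + (-104) + (-115) + (-27) = -617
Area = |Σ|/2 = 308.5.

308.5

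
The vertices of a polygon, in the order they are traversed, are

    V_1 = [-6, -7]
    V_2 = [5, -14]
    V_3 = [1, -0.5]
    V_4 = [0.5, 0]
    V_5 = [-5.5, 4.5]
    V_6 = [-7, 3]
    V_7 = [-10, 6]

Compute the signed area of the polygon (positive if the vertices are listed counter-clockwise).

121

Apply Gauss's area formula: 2A = Σ (x_i·y_{i+1} − x_{i+1}·y_i), indices taken mod 7.
Σ = (119) + (11.5) + (0.25) + (2.25) + (15) + (-12) + (106) = 242
Signed area = Σ/2 = 121 (positive ⇒ counter-clockwise traversal).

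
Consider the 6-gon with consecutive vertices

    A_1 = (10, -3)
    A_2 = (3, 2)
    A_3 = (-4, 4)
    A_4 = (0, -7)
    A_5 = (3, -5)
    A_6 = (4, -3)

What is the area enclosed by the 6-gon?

63.5

Σ = (29) + (20) + (28) + (21) + (11) + (18) = 127
Area = |Σ|/2 = 63.5.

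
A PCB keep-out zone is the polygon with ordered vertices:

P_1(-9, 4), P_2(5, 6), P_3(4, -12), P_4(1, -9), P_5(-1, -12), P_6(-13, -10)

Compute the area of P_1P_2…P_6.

245.5

Apply the surveyor's formula: 2A = Σ (x_i·y_{i+1} − x_{i+1}·y_i), indices taken mod 6.
P_1→P_2: (-9)(6) − (5)(4) = -74
P_2→P_3: (5)(-12) − (4)(6) = -84
P_3→P_4: (4)(-9) − (1)(-12) = -24
P_4→P_5: (1)(-12) − (-1)(-9) = -21
P_5→P_6: (-1)(-10) − (-13)(-12) = -146
P_6→P_1: (-13)(4) − (-9)(-10) = -142
Σ = -491
Area = |Σ|/2 = 245.5.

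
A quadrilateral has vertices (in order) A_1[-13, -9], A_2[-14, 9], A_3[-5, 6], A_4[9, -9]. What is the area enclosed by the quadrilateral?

244.5

Apply the surveyor's formula: 2A = Σ (x_i·y_{i+1} − x_{i+1}·y_i), indices taken mod 4.
Cross-terms: -243, -39, -9, -198  ⇒  Σ = -489
Area = |Σ|/2 = 244.5.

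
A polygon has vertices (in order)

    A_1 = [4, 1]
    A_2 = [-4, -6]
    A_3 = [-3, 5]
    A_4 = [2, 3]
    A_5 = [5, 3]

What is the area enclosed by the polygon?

Σ = (-20) + (-38) + (-19) + (-9) + (-7) = -93
Area = |Σ|/2 = 46.5.

46.5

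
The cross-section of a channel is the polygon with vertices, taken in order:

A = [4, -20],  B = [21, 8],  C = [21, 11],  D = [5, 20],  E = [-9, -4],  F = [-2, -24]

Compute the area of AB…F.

692

Apply the shoelace formula: 2A = Σ (x_i·y_{i+1} − x_{i+1}·y_i), indices taken mod 6.
Σ = (452) + (63) + (365) + (160) + (208) + (136) = 1384
Area = |Σ|/2 = 692.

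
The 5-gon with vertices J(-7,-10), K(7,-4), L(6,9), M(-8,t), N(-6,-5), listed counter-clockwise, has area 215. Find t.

Write out the shoelace sum; only the two edges meeting at M involve t:
2·Area = [(6·t − (-8)·9) + ((-8)·(-5) − (-6)·t)] + 210
       = 12·t + 322 = 430
⇒ t = 9.

9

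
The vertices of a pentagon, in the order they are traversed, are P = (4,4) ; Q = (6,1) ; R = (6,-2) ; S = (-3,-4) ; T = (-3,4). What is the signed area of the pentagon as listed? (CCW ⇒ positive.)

-60

Σ = (-20) + (-18) + (-30) + (-24) + (-28) = -120
Signed area = Σ/2 = -60 (negative ⇒ clockwise traversal).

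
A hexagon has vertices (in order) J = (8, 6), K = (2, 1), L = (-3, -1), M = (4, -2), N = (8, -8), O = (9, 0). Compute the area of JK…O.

58.5

Σ = (-4) + (1) + (10) + (-16) + (72) + (54) = 117
Area = |Σ|/2 = 58.5.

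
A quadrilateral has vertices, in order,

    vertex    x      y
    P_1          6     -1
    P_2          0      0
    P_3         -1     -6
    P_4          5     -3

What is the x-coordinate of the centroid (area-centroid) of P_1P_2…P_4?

Apply the shoelace formula. First the cross-terms c_i = x_i·y_{i+1} − x_{i+1}·y_i:
  0, 0, 33, 13  ⇒  2A = 46, A = 23.
Then Σ (x_i + x_{i+1})·c_i = 275, so x̄ = 275 / (6·23) = 275/138.

275/138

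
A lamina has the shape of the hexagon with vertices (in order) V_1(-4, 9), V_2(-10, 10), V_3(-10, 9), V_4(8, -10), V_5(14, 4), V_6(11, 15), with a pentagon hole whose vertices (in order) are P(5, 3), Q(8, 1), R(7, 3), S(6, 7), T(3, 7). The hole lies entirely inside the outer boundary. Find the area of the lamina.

280.5

Outer boundary:
Apply Gauss's area formula: 2A = Σ (x_i·y_{i+1} − x_{i+1}·y_i), indices taken mod 6.
Σ = (50) + (10) + (28) + (172) + (166) + (159) = 585
Area = |Σ|/2 = 292.5.
Hole:
Apply the shoelace (surveyor's) formula: 2A = Σ (x_i·y_{i+1} − x_{i+1}·y_i), indices taken mod 5.
P→Q: (5)(1) − (8)(3) = -19
Q→R: (8)(3) − (7)(1) = 17
R→S: (7)(7) − (6)(3) = 31
S→T: (6)(7) − (3)(7) = 21
T→P: (3)(3) − (5)(7) = -26
Σ = 24
Area = |Σ|/2 = 12.
Net area = 292.5 − 12 = 280.5.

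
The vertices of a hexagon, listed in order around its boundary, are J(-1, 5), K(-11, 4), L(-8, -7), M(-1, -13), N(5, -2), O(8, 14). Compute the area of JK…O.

Σ = (51) + (109) + (97) + (67) + (86) + (54) = 464
Area = |Σ|/2 = 232.

232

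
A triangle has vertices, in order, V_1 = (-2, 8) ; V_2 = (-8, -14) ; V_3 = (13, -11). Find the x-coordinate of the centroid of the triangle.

Apply Gauss's area formula. First the cross-terms c_i = x_i·y_{i+1} − x_{i+1}·y_i:
  92, 270, 82  ⇒  2A = 444, A = 222.
Then Σ (x_i + x_{i+1})·c_i = 1332, so x̄ = 1332 / (6·222) = 1.

1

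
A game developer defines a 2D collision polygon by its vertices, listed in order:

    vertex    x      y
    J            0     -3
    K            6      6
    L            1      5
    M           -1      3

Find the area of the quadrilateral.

26.5

Σ = (18) + (24) + (8) + (3) = 53
Area = |Σ|/2 = 26.5.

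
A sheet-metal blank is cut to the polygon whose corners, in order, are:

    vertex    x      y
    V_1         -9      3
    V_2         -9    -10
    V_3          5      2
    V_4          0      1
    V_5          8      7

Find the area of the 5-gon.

Σ = (117) + (32) + (5) + (-8) + (87) = 233
Area = |Σ|/2 = 116.5.

116.5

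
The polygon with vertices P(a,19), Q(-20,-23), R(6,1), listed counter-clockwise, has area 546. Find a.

Write out the shoelace sum; only the two edges meeting at P involve a:
2·Area = [(6·19 − a·1) + (a·(-23) − (-20)·19)] + 118
       = -24·a + 612 = 1092
⇒ a = -20.

-20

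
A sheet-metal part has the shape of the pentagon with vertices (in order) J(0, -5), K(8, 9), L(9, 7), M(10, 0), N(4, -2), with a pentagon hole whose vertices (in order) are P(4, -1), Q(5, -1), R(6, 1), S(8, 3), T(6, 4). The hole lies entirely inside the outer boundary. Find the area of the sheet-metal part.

Outer boundary:
Apply the shoelace formula: 2A = Σ (x_i·y_{i+1} − x_{i+1}·y_i), indices taken mod 5.
Σ = (40) + (-25) + (-70) + (-20) + (-20) = -95
Area = |Σ|/2 = 47.5.
Hole:
Cross-terms: 1, 11, 10, 14, -22  ⇒  Σ = 14
Area = |Σ|/2 = 7.
Net area = 47.5 − 7 = 40.5.

40.5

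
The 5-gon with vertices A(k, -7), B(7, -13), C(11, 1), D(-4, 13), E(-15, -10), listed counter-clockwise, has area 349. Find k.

-4

The doubled signed area Σ (x_i y_{i+1} − x_{i+1} y_i) is linear in k.
With k=0 it equals 686; the coefficient of k is -3 (from the two edges through A).
So -3·k + 686 = 2·349 = 698 ⇒ k = -4.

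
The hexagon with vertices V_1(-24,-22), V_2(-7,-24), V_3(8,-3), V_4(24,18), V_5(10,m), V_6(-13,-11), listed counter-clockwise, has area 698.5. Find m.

The doubled signed area Σ (x_i y_{i+1} − x_{i+1} y_i) is linear in m.
With m=0 it equals 583; the coefficient of m is 37 (from the two edges through V_5).
So 37·m + 583 = 2·698.5 = 1397 ⇒ m = 22.

22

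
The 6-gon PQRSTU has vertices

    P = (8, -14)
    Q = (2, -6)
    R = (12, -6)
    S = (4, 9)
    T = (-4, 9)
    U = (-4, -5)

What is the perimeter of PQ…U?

|PQ| = √((-6)² + (8)²) = √100 = 10
|QR| = √((10)² + (0)²) = √100 = 10
|RS| = √((-8)² + (15)²) = √289 = 17
|ST| = √((-8)² + (0)²) = √64 = 8
|TU| = √((0)² + (-14)²) = √196 = 14
|UP| = √((12)² + (-9)²) = √225 = 15
Perimeter = 10 + 10 + 17 + 8 + 14 + 15 = 74.

74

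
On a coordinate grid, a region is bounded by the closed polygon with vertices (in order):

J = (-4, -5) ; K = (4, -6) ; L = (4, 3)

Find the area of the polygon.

Apply the shoelace formula: 2A = Σ (x_i·y_{i+1} − x_{i+1}·y_i), indices taken mod 3.
Σ = (44) + (36) + (-8) = 72
Area = |Σ|/2 = 36.

36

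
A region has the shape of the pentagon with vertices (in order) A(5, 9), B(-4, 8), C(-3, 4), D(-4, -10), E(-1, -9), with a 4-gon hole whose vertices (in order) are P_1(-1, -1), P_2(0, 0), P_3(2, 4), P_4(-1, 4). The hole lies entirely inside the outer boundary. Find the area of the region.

Outer boundary:
Apply the surveyor's formula: 2A = Σ (x_i·y_{i+1} − x_{i+1}·y_i), indices taken mod 5.
Cross-terms: 76, 8, 46, 26, 36  ⇒  Σ = 192
Area = |Σ|/2 = 96.
Hole:
Cross-terms: 0, 0, 12, 5  ⇒  Σ = 17
Area = |Σ|/2 = 8.5.
Net area = 96 − 8.5 = 87.5.

87.5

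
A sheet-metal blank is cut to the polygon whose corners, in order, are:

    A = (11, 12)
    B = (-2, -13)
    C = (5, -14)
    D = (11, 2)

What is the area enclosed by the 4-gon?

Σ = (-119) + (93) + (164) + (110) = 248
Area = |Σ|/2 = 124.

124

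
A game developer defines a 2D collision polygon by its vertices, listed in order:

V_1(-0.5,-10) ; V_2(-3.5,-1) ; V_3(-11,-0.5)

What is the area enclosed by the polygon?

33

Apply Gauss's area formula: 2A = Σ (x_i·y_{i+1} − x_{i+1}·y_i), indices taken mod 3.
Cross-terms: -34.5, -9.25, 109.75  ⇒  Σ = 66
Area = |Σ|/2 = 33.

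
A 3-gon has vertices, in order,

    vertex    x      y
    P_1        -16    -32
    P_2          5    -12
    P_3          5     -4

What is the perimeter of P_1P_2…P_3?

72

|P_1P_2| = √((21)² + (20)²) = √841 = 29
|P_2P_3| = √((0)² + (8)²) = √64 = 8
|P_3P_1| = √((-21)² + (-28)²) = √1225 = 35
Perimeter = 29 + 8 + 35 = 72.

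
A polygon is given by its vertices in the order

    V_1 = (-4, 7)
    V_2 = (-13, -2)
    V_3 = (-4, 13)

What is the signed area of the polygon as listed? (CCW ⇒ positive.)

-27

Σ = (99) + (-177) + (24) = -54
Signed area = Σ/2 = -27 (negative ⇒ clockwise traversal).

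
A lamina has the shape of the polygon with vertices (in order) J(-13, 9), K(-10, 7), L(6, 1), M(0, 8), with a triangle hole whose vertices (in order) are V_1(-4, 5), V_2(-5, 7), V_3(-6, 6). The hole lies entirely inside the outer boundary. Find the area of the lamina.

48

Outer boundary:
Σ = (-1) + (-52) + (48) + (104) = 99
Area = |Σ|/2 = 49.5.
Hole:
V_1→V_2: (-4)(7) − (-5)(5) = -3
V_2→V_3: (-5)(6) − (-6)(7) = 12
V_3→V_1: (-6)(5) − (-4)(6) = -6
Σ = 3
Area = |Σ|/2 = 1.5.
Net area = 49.5 − 1.5 = 48.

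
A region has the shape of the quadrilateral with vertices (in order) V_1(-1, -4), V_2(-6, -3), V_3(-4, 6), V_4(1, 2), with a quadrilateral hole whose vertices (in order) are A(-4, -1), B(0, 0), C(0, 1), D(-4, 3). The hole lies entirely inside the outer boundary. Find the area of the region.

Outer boundary:
Apply Gauss's area formula: 2A = Σ (x_i·y_{i+1} − x_{i+1}·y_i), indices taken mod 4.
Σ = (-21) + (-48) + (-14) + (-2) = -85
Area = |Σ|/2 = 42.5.
Hole:
Σ = (0) + (0) + (4) + (16) = 20
Area = |Σ|/2 = 10.
Net area = 42.5 − 10 = 32.5.

32.5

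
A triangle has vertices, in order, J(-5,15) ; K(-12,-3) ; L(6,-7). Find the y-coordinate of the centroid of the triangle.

5/3

Apply the surveyor's formula. First the cross-terms c_i = x_i·y_{i+1} − x_{i+1}·y_i:
  195, 102, 55  ⇒  2A = 352, A = 176.
Then Σ (y_i + y_{i+1})·c_i = 1760, so ȳ = 1760 / (6·176) = 5/3.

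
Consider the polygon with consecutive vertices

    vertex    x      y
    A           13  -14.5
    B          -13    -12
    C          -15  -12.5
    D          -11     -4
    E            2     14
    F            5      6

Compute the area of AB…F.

397

A→B: (13)(-12) − (-13)(-14.5) = -344.5
B→C: (-13)(-12.5) − (-15)(-12) = -17.5
C→D: (-15)(-4) − (-11)(-12.5) = -77.5
D→E: (-11)(14) − (2)(-4) = -146
E→F: (2)(6) − (5)(14) = -58
F→A: (5)(-14.5) − (13)(6) = -150.5
Σ = -794
Area = |Σ|/2 = 397.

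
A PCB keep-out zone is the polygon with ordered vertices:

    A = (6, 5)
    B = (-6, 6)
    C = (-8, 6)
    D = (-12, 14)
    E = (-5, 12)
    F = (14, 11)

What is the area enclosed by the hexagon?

Apply the surveyor's formula: 2A = Σ (x_i·y_{i+1} − x_{i+1}·y_i), indices taken mod 6.
Σ = (66) + (12) + (-40) + (-74) + (-223) + (4) = -255
Area = |Σ|/2 = 127.5.

127.5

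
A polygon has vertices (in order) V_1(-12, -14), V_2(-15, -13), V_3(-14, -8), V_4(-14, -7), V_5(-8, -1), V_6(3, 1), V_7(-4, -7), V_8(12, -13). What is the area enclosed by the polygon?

Apply the shoelace formula: 2A = Σ (x_i·y_{i+1} − x_{i+1}·y_i), indices taken mod 8.
Cross-terms: -54, -62, -14, -42, -5, -17, 136, -324  ⇒  Σ = -382
Area = |Σ|/2 = 191.

191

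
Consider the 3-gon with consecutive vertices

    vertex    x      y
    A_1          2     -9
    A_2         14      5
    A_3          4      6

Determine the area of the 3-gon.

76

Cross-terms: 136, 64, -48  ⇒  Σ = 152
Area = |Σ|/2 = 76.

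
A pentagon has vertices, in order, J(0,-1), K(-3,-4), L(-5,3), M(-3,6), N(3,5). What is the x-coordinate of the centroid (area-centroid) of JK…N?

-400/267

Apply the shoelace formula. First the cross-terms c_i = x_i·y_{i+1} − x_{i+1}·y_i:
  -3, -29, -21, -33, -3  ⇒  2A = -89, A = -44.5.
Then Σ (x_i + x_{i+1})·c_i = 400, so x̄ = 400 / (6·(-44.5)) = -400/267.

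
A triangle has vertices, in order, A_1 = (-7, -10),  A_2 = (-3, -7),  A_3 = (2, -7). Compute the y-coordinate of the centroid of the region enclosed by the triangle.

-8

Apply Gauss's area formula. First the cross-terms c_i = x_i·y_{i+1} − x_{i+1}·y_i:
  19, 35, -69  ⇒  2A = -15, A = -7.5.
Then Σ (y_i + y_{i+1})·c_i = 360, so ȳ = 360 / (6·(-7.5)) = -8.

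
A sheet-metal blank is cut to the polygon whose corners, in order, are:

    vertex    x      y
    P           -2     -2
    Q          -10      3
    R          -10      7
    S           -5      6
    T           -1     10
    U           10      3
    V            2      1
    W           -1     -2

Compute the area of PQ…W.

Apply the shoelace formula: 2A = Σ (x_i·y_{i+1} − x_{i+1}·y_i), indices taken mod 8.
Σ = (-26) + (-40) + (-25) + (-44) + (-103) + (4) + (-3) + (-2) = -239
Area = |Σ|/2 = 119.5.

119.5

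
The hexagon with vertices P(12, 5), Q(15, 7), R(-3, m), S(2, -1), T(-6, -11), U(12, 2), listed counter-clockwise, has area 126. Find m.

Write out the shoelace sum; only the two edges meeting at R involve m:
2·Area = [(15·m − (-3)·7) + ((-3)·(-1) − 2·m)] + 137
       = 13·m + 161 = 252
⇒ m = 7.

7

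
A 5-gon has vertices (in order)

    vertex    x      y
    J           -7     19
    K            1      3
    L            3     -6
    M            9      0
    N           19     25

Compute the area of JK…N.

Apply Gauss's area formula: 2A = Σ (x_i·y_{i+1} − x_{i+1}·y_i), indices taken mod 5.
Cross-terms: -40, -15, 54, 225, 536  ⇒  Σ = 760
Area = |Σ|/2 = 380.

380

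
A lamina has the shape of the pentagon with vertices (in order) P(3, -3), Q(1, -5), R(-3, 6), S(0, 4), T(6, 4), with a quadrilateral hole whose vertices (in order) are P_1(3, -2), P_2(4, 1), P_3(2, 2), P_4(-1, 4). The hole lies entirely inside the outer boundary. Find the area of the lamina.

35

Outer boundary:
Apply Gauss's area formula: 2A = Σ (x_i·y_{i+1} − x_{i+1}·y_i), indices taken mod 5.
Σ = (-12) + (-9) + (-12) + (-24) + (-30) = -87
Area = |Σ|/2 = 43.5.
Hole:
Apply the shoelace (surveyor's) formula: 2A = Σ (x_i·y_{i+1} − x_{i+1}·y_i), indices taken mod 4.
Σ = (11) + (6) + (10) + (-10) = 17
Area = |Σ|/2 = 8.5.
Net area = 43.5 − 8.5 = 35.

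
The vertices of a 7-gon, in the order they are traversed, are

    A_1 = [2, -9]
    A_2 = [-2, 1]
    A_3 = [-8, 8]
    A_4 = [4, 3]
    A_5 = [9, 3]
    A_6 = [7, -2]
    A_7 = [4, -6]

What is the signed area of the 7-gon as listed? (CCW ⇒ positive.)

Apply the surveyor's formula: 2A = Σ (x_i·y_{i+1} − x_{i+1}·y_i), indices taken mod 7.
A_1→A_2: (2)(1) − (-2)(-9) = -16
A_2→A_3: (-2)(8) − (-8)(1) = -8
A_3→A_4: (-8)(3) − (4)(8) = -56
A_4→A_5: (4)(3) − (9)(3) = -15
A_5→A_6: (9)(-2) − (7)(3) = -39
A_6→A_7: (7)(-6) − (4)(-2) = -34
A_7→A_1: (4)(-9) − (2)(-6) = -24
Σ = -192
Signed area = Σ/2 = -96 (negative ⇒ clockwise traversal).

-96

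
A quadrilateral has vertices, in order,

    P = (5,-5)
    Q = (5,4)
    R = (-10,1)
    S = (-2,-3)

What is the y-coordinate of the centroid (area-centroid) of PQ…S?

Apply Gauss's area formula. First the cross-terms c_i = x_i·y_{i+1} − x_{i+1}·y_i:
  45, 45, 32, 25  ⇒  2A = 147, A = 73.5.
Then Σ (y_i + y_{i+1})·c_i = -84, so ȳ = -84 / (6·73.5) = -4/21.

-4/21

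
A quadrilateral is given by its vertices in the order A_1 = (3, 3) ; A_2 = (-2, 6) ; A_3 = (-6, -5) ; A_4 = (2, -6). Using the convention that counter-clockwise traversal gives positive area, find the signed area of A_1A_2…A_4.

70

Cross-terms: 24, 46, 46, 24  ⇒  Σ = 140
Signed area = Σ/2 = 70 (positive ⇒ counter-clockwise traversal).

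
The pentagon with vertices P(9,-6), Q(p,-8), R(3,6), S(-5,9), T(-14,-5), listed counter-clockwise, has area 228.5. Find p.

The doubled signed area Σ (x_i y_{i+1} − x_{i+1} y_i) is linear in p.
With p=0 it equals 289; the coefficient of p is 12 (from the two edges through Q).
So 12·p + 289 = 2·228.5 = 457 ⇒ p = 14.

14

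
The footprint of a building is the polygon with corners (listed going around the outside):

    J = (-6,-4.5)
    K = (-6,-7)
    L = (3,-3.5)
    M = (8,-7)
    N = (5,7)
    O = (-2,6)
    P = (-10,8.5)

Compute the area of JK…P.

Apply Gauss's area formula: 2A = Σ (x_i·y_{i+1} − x_{i+1}·y_i), indices taken mod 7.
Σ = (15) + (42) + (7) + (91) + (44) + (43) + (96) = 338
Area = |Σ|/2 = 169.

169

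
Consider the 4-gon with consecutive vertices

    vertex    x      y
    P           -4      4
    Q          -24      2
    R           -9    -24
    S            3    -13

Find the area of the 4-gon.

415.5

Apply the shoelace formula: 2A = Σ (x_i·y_{i+1} − x_{i+1}·y_i), indices taken mod 4.
P→Q: (-4)(2) − (-24)(4) = 88
Q→R: (-24)(-24) − (-9)(2) = 594
R→S: (-9)(-13) − (3)(-24) = 189
S→P: (3)(4) − (-4)(-13) = -40
Σ = 831
Area = |Σ|/2 = 415.5.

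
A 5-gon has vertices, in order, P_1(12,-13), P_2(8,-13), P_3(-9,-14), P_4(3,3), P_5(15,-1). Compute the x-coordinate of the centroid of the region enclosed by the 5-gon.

Apply Gauss's area formula. First the cross-terms c_i = x_i·y_{i+1} − x_{i+1}·y_i:
  -52, -229, 15, -48, -183  ⇒  2A = -497, A = -248.5.
Then Σ (x_i + x_{i+1})·c_i = -6706, so x̄ = -6706 / (6·(-248.5)) = 958/213.

958/213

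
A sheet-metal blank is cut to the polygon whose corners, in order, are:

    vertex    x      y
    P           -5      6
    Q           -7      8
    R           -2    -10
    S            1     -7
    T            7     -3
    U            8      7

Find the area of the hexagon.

Apply the surveyor's formula: 2A = Σ (x_i·y_{i+1} − x_{i+1}·y_i), indices taken mod 6.
P→Q: (-5)(8) − (-7)(6) = 2
Q→R: (-7)(-10) − (-2)(8) = 86
R→S: (-2)(-7) − (1)(-10) = 24
S→T: (1)(-3) − (7)(-7) = 46
T→U: (7)(7) − (8)(-3) = 73
U→P: (8)(6) − (-5)(7) = 83
Σ = 314
Area = |Σ|/2 = 157.

157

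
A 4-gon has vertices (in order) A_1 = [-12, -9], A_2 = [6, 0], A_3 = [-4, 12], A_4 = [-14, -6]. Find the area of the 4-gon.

Apply the shoelace formula: 2A = Σ (x_i·y_{i+1} − x_{i+1}·y_i), indices taken mod 4.
Σ = (54) + (72) + (192) + (54) = 372
Area = |Σ|/2 = 186.

186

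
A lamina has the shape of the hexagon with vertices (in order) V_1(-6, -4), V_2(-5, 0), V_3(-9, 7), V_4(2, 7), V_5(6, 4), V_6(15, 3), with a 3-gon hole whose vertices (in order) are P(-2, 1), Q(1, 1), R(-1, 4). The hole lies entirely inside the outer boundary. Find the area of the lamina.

Outer boundary:
Cross-terms: -20, -35, -77, -34, -42, -42  ⇒  Σ = -250
Area = |Σ|/2 = 125.
Hole:
Apply Gauss's area formula: 2A = Σ (x_i·y_{i+1} − x_{i+1}·y_i), indices taken mod 3.
Cross-terms: -3, 5, 7  ⇒  Σ = 9
Area = |Σ|/2 = 4.5.
Net area = 125 − 4.5 = 120.5.

120.5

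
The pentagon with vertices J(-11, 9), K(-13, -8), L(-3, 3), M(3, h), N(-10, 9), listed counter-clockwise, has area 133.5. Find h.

Write out the shoelace sum; only the two edges meeting at M involve h:
2·Area = [((-3)·h − 3·3) + (3·9 − (-10)·h)] + 151
       = 7·h + 169 = 267
⇒ h = 14.

14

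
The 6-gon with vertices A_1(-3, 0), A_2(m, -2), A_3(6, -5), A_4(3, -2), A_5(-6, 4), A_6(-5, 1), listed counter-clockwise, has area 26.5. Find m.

The doubled signed area Σ (x_i y_{i+1} − x_{i+1} y_i) is linear in m.
With m=0 it equals 38; the coefficient of m is -5 (from the two edges through A_2).
So -5·m + 38 = 2·26.5 = 53 ⇒ m = -3.

-3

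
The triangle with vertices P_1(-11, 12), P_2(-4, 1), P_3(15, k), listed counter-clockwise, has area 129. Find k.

8

The doubled signed area Σ (x_i y_{i+1} − x_{i+1} y_i) is linear in k.
With k=0 it equals 202; the coefficient of k is 7 (from the two edges through P_3).
So 7·k + 202 = 2·129 = 258 ⇒ k = 8.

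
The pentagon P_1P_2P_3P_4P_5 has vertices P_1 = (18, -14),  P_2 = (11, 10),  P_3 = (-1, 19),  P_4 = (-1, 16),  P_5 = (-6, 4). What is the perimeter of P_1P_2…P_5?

86

|P_1P_2| = √((-7)² + (24)²) = √625 = 25
|P_2P_3| = √((-12)² + (9)²) = √225 = 15
|P_3P_4| = √((0)² + (-3)²) = √9 = 3
|P_4P_5| = √((-5)² + (-12)²) = √169 = 13
|P_5P_1| = √((24)² + (-18)²) = √900 = 30
Perimeter = 25 + 15 + 3 + 13 + 30 = 86.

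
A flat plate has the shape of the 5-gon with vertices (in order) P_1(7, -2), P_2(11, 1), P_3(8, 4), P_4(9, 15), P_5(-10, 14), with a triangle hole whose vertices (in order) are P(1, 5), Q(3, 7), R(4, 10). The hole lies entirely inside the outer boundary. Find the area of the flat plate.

171.5

Outer boundary:
Cross-terms: 29, 36, 84, 276, -78  ⇒  Σ = 347
Area = |Σ|/2 = 173.5.
Hole:
Apply Gauss's area formula: 2A = Σ (x_i·y_{i+1} − x_{i+1}·y_i), indices taken mod 3.
Σ = (-8) + (2) + (10) = 4
Area = |Σ|/2 = 2.
Net area = 173.5 − 2 = 171.5.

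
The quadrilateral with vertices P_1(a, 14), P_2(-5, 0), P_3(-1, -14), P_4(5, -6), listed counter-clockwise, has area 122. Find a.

Write out the shoelace sum; only the two edges meeting at P_1 involve a:
2·Area = [(5·14 − a·(-6)) + (a·0 − (-5)·14)] + 146
       = 6·a + 286 = 244
⇒ a = -7.

-7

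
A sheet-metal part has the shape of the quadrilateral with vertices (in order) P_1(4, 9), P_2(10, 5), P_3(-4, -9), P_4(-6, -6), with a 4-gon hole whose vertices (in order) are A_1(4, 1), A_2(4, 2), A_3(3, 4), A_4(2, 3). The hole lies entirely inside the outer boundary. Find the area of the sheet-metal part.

97.5

Outer boundary:
Apply Gauss's area formula: 2A = Σ (x_i·y_{i+1} − x_{i+1}·y_i), indices taken mod 4.
Σ = (-70) + (-70) + (-30) + (-30) = -200
Area = |Σ|/2 = 100.
Hole:
Σ = (4) + (10) + (1) + (-10) = 5
Area = |Σ|/2 = 2.5.
Net area = 100 − 2.5 = 97.5.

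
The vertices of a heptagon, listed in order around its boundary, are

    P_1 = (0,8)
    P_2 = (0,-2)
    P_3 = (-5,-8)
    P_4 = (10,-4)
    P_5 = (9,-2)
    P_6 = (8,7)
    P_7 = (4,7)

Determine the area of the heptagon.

122.5

Σ = (0) + (-10) + (100) + (16) + (79) + (28) + (32) = 245
Area = |Σ|/2 = 122.5.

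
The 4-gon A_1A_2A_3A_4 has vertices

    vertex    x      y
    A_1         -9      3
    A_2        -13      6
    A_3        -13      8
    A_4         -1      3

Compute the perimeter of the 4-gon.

|A_1A_2| = √((-4)² + (3)²) = √25 = 5
|A_2A_3| = √((0)² + (2)²) = √4 = 2
|A_3A_4| = √((12)² + (-5)²) = √169 = 13
|A_4A_1| = √((-8)² + (0)²) = √64 = 8
Perimeter = 5 + 2 + 13 + 8 = 28.

28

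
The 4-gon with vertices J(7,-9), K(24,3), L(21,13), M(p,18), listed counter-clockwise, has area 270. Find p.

The doubled signed area Σ (x_i y_{i+1} − x_{i+1} y_i) is linear in p.
With p=0 it equals 738; the coefficient of p is -22 (from the two edges through M).
So -22·p + 738 = 2·270 = 540 ⇒ p = 9.

9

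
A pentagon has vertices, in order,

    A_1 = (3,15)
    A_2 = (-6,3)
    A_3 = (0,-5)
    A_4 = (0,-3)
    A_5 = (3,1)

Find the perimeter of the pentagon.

46

|A_1A_2| = √((-9)² + (-12)²) = √225 = 15
|A_2A_3| = √((6)² + (-8)²) = √100 = 10
|A_3A_4| = √((0)² + (2)²) = √4 = 2
|A_4A_5| = √((3)² + (4)²) = √25 = 5
|A_5A_1| = √((0)² + (14)²) = √196 = 14
Perimeter = 15 + 10 + 2 + 5 + 14 = 46.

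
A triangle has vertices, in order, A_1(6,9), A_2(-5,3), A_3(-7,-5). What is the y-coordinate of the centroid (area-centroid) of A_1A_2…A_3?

7/3

Apply Gauss's area formula. First the cross-terms c_i = x_i·y_{i+1} − x_{i+1}·y_i:
  63, 46, -33  ⇒  2A = 76, A = 38.
Then Σ (y_i + y_{i+1})·c_i = 532, so ȳ = 532 / (6·38) = 7/3.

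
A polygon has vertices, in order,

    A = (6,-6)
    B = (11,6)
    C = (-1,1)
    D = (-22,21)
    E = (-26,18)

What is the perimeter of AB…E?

|AB| = √((5)² + (12)²) = √169 = 13
|BC| = √((-12)² + (-5)²) = √169 = 13
|CD| = √((-21)² + (20)²) = √841 = 29
|DE| = √((-4)² + (-3)²) = √25 = 5
|EA| = √((32)² + (-24)²) = √1600 = 40
Perimeter = 13 + 13 + 29 + 5 + 40 = 100.

100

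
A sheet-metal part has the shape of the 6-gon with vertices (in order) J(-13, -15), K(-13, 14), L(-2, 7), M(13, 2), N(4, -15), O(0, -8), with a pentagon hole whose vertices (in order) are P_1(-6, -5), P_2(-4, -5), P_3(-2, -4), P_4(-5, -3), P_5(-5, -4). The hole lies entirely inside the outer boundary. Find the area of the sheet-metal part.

Outer boundary:
Apply the shoelace formula: 2A = Σ (x_i·y_{i+1} − x_{i+1}·y_i), indices taken mod 6.
J→K: (-13)(14) − (-13)(-15) = -377
K→L: (-13)(7) − (-2)(14) = -63
L→M: (-2)(2) − (13)(7) = -95
M→N: (13)(-15) − (4)(2) = -203
N→O: (4)(-8) − (0)(-15) = -32
O→J: (0)(-15) − (-13)(-8) = -104
Σ = -874
Area = |Σ|/2 = 437.
Hole:
Σ = (10) + (6) + (-14) + (5) + (1) = 8
Area = |Σ|/2 = 4.
Net area = 437 − 4 = 433.

433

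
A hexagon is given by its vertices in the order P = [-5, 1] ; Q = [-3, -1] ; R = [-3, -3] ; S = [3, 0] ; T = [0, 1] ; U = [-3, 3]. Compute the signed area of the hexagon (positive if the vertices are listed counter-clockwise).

20.5

Apply the surveyor's formula: 2A = Σ (x_i·y_{i+1} − x_{i+1}·y_i), indices taken mod 6.
Σ = (8) + (6) + (9) + (3) + (3) + (12) = 41
Signed area = Σ/2 = 20.5 (positive ⇒ counter-clockwise traversal).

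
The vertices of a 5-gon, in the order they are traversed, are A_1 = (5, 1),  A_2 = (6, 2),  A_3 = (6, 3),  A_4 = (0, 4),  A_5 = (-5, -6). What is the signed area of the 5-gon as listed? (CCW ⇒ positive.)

39.5

Apply Gauss's area formula: 2A = Σ (x_i·y_{i+1} − x_{i+1}·y_i), indices taken mod 5.
Cross-terms: 4, 6, 24, 20, 25  ⇒  Σ = 79
Signed area = Σ/2 = 39.5 (positive ⇒ counter-clockwise traversal).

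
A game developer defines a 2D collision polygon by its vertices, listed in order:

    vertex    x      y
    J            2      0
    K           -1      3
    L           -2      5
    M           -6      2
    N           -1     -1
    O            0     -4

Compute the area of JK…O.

J→K: (2)(3) − (-1)(0) = 6
K→L: (-1)(5) − (-2)(3) = 1
L→M: (-2)(2) − (-6)(5) = 26
M→N: (-6)(-1) − (-1)(2) = 8
N→O: (-1)(-4) − (0)(-1) = 4
O→J: (0)(0) − (2)(-4) = 8
Σ = 53
Area = |Σ|/2 = 26.5.

26.5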